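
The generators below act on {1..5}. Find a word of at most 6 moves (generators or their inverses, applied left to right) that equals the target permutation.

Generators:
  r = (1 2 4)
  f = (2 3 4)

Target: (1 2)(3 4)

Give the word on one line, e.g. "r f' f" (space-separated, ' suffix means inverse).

  after f': (2 4 3)
  after r: (1 2)(3 4)
  after f: (1 3 2)
  after f: (1 4 2)
  after f: (1 2)(3 4)

f' r f f f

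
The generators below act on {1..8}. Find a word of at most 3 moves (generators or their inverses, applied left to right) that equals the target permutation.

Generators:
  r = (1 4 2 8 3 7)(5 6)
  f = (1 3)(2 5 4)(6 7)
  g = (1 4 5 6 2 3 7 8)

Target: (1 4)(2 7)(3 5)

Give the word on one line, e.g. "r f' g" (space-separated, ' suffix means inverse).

  after g: (1 4 5 6 2 3 7 8)
  after f: (1 2)(3 6 5 7 8)
  after r': (1 4)(2 7)(3 5)

g f r'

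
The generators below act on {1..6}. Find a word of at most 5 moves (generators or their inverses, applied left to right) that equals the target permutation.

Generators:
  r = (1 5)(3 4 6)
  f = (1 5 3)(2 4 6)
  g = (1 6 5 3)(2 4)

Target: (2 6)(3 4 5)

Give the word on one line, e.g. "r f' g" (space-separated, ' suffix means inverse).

r' f' f' f' f'

  after r': (1 5)(3 6 4)
  after f': (2 6)(3 4 5)
  after f': (1 3 2 4)
  after f': (1 5)(3 6 4)
  after f': (2 6)(3 4 5)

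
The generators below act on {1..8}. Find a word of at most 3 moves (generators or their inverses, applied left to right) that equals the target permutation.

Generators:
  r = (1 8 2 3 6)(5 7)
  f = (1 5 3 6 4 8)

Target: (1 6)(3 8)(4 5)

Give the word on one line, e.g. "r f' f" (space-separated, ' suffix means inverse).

f' f' f'

  after f': (1 8 4 6 3 5)
  after f': (1 4 3)(5 8 6)
  after f': (1 6)(3 8)(4 5)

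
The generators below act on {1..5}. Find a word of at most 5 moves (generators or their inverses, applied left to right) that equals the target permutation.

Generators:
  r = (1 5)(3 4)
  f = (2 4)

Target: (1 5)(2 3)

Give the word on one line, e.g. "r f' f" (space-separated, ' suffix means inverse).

f r' f

  after f: (2 4)
  after r': (1 5)(2 3 4)
  after f: (1 5)(2 3)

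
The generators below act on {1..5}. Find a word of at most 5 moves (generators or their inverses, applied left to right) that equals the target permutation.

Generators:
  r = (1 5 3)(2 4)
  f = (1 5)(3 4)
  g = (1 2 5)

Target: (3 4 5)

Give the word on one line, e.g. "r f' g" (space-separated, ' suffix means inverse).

f' r f f r

  after f': (1 5)(3 4)
  after r: (1 3 2 4)
  after f: (1 4 5)(2 3)
  after f: (1 3 2 4)
  after r: (3 4 5)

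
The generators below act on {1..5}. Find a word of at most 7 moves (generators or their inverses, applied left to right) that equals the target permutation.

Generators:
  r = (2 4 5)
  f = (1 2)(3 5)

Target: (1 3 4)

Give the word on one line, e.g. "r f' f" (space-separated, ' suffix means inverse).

  after f: (1 2)(3 5)
  after r': (1 5 3 4 2)
  after f': (1 3 4)
  after f': (1 5 3 4 2)
  after f': (1 3 4)

f r' f' f' f'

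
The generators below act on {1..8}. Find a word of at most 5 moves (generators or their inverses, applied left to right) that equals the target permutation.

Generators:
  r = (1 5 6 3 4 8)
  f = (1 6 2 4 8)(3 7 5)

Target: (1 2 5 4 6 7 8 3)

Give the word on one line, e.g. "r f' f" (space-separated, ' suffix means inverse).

r' r' f r' f'

  after r': (1 8 4 3 6 5)
  after r': (1 4 6)(3 5 8)
  after f: (1 8 7 5)(2 4)
  after r': (1 4 2 3 6 5 8 7)
  after f': (1 2 5 4 6 7 8 3)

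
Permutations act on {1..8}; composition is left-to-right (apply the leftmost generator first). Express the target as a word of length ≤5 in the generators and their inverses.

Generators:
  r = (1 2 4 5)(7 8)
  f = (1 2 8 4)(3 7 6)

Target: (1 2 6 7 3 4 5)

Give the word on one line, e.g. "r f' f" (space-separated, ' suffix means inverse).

  after f: (1 2 8 4)(3 7 6)
  after r': (2 7 6 3 8)(4 5)
  after f: (1 2 6 7 3 4 5)

f r' f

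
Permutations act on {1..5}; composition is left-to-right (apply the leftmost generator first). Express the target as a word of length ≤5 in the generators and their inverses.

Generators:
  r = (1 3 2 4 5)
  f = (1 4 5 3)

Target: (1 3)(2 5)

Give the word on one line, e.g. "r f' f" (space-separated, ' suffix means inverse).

  after r': (1 5 4 2 3)
  after f: (1 3 4 2)
  after f: (2 4)(3 5)
  after r: (1 3)(2 5)

r' f f r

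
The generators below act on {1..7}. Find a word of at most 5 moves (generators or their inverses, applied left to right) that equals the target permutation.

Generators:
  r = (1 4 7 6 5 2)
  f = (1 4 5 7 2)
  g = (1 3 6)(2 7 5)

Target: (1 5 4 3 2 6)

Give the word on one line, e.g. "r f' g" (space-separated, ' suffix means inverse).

f' g r' f

  after f': (1 2 7 5 4)
  after g: (1 7 2 5 4 3 6)
  after r': (1 4 3 7 5)(2 6)
  after f: (1 5 4 3 2 6)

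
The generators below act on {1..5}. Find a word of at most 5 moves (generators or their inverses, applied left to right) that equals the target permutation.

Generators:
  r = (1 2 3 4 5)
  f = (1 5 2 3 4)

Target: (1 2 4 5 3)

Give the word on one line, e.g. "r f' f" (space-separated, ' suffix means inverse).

f' f' f'

  after f': (1 4 3 2 5)
  after f': (1 3 5 4 2)
  after f': (1 2 4 5 3)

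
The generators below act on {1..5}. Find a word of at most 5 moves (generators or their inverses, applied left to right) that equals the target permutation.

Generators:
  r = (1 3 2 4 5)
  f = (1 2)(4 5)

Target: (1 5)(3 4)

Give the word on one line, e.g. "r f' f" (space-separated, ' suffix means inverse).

  after r': (1 5 4 2 3)
  after r': (1 4 3 5 2)
  after f': (1 5)(3 4)

r' r' f'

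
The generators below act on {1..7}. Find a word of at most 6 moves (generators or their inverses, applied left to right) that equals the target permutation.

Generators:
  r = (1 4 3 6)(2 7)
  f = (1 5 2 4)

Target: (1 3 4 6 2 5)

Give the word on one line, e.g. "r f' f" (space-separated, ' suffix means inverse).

  after r: (1 4 3 6)(2 7)
  after r: (1 3)(4 6)
  after f: (1 3 5 2 4 6)
  after f: (1 3 2)(4 6 5)
  after f: (1 3 4 6 2 5)

r r f f f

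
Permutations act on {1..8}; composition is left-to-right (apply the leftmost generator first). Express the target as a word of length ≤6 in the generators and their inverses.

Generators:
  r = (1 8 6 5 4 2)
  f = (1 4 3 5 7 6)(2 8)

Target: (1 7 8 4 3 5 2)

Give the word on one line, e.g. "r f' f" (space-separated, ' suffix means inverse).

r' f r' f' f'

  after r': (1 2 4 5 6 8)
  after f: (1 8 4 7 6 2 3 5)
  after r': (2 3 6 4 7 8 5)
  after f': (1 6)(2 4 5 8 3 7)
  after f': (1 7 8 4 3 5 2)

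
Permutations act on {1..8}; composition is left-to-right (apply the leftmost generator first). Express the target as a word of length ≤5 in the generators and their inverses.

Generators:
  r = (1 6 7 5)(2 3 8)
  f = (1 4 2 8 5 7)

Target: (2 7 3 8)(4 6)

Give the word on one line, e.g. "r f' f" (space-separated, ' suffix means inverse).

f' f' r' f

  after f': (1 7 5 8 2 4)
  after f': (1 5 2)(4 7 8)
  after r': (1 7 3 2 5 8 4 6)
  after f: (2 7 3 8)(4 6)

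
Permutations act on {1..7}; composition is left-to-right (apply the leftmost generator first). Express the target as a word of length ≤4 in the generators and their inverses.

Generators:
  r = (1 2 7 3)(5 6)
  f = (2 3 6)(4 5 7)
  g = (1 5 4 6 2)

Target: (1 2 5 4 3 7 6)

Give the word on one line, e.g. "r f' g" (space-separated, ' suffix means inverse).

  after f: (2 3 6)(4 5 7)
  after f: (2 6 3)(4 7 5)
  after r: (1 2 5 4 3 7 6)

f f r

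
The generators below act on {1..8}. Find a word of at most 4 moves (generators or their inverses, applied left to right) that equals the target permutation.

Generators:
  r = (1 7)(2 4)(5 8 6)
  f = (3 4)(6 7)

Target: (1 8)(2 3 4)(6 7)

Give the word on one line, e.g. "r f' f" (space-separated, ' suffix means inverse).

f' r f r'

  after f': (3 4)(6 7)
  after r: (1 7 5 8 6)(2 4 3)
  after f: (1 6)(2 3)(5 8 7)
  after r': (1 8)(2 3 4)(6 7)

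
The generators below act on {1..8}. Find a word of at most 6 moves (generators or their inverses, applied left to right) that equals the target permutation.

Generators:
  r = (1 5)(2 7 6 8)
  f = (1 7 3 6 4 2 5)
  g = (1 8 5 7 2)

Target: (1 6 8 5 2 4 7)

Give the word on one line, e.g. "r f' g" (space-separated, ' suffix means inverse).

f r f r' f'

  after f: (1 7 3 6 4 2 5)
  after r: (1 6 4 7 3 8 2)
  after f: (1 4 3 8 5)(2 7 6)
  after r': (1 4 3 6 8)
  after f': (1 6 8 5 2 4 7)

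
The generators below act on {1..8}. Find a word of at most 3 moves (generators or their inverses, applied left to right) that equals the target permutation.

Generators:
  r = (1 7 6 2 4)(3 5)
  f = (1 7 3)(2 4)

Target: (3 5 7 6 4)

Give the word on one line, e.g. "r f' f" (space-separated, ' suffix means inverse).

r f'

  after r: (1 7 6 2 4)(3 5)
  after f': (3 5 7 6 4)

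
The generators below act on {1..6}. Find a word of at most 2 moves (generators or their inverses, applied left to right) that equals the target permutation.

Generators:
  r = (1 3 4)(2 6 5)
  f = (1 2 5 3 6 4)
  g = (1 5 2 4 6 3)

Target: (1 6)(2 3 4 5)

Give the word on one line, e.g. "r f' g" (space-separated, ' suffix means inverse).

  after g': (1 3 6 4 2 5)
  after f: (1 6)(2 3 4 5)

g' f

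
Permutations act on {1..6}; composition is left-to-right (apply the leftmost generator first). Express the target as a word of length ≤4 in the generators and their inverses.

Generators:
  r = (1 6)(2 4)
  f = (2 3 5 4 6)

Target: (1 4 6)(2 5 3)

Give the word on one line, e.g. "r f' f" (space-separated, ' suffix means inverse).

  after r: (1 6)(2 4)
  after f': (1 4 6)(2 5 3)
  after r': (1 2 5 3 4)
  after r': (1 4 6)(2 5 3)

r f' r' r'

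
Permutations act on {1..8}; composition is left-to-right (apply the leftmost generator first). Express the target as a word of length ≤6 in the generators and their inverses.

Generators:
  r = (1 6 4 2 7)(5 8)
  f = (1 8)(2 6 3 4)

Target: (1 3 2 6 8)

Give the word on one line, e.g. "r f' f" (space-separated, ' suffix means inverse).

r f f r' f

  after r: (1 6 4 2 7)(5 8)
  after f: (1 3 4 6 2 7 8 5)
  after f: (1 4 3 2 7)(5 8)
  after r': (1 6)(3 4)
  after f: (1 3 2 6 8)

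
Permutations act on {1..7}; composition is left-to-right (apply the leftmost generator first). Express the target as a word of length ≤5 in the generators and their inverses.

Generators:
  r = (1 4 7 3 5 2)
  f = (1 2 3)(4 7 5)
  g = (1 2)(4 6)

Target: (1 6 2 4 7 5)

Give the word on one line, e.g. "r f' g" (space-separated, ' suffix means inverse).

g' f' r g f

  after g': (1 2)(4 6)
  after f': (2 3)(4 6 5 7)
  after r: (1 4 6 2 5 3)
  after g: (1 6)(2 5 3)
  after f: (1 6 2 4 7 5)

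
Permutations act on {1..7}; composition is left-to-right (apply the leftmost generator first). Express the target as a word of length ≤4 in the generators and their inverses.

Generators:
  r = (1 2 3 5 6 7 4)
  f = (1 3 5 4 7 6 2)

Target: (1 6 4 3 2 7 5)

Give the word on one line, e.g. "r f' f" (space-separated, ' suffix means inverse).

  after f': (1 2 6 7 4 5 3)
  after f': (1 6 4 3 2 7 5)

f' f'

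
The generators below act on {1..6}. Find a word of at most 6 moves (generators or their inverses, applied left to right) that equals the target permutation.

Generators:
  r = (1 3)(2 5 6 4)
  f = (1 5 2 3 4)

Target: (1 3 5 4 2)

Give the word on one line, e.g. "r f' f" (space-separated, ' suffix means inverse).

r f' f' f' r

  after r: (1 3)(2 5 6 4)
  after f': (1 2)(3 4 5 6)
  after f': (1 5 6 2 4)
  after f': (2 3)(5 6)
  after r: (1 3 5 4 2)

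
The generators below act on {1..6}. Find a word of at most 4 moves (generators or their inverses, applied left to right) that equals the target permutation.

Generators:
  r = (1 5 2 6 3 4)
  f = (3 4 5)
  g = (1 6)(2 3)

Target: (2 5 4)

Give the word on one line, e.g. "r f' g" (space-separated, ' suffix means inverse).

g f' g

  after g: (1 6)(2 3)
  after f': (1 6)(2 5 4 3)
  after g: (2 5 4)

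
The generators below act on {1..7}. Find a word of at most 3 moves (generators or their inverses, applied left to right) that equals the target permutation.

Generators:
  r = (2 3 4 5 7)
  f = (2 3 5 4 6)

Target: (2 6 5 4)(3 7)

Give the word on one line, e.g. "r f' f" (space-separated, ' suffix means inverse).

  after f: (2 3 5 4 6)
  after r: (2 4 6 3 7)
  after f: (2 6 5 4)(3 7)

f r f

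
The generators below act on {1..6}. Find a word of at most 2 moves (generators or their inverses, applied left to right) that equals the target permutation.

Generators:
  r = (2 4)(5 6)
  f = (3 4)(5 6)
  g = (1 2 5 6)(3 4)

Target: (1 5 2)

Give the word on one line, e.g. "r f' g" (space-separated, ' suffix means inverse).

  after g': (1 6 5 2)(3 4)
  after f: (1 5 2)

g' f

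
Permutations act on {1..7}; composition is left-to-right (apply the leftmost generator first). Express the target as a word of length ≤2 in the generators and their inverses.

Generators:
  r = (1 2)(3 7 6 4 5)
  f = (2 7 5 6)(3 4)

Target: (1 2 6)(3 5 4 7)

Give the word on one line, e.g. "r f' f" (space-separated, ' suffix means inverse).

f r

  after f: (2 7 5 6)(3 4)
  after r: (1 2 6)(3 5 4 7)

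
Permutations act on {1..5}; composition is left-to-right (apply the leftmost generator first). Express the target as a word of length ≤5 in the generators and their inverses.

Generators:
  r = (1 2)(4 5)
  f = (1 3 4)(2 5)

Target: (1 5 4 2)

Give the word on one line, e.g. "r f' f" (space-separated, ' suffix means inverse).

  after r: (1 2)(4 5)
  after f: (1 5)(2 3 4)
  after f: (1 2 4 5 3)
  after f: (1 5 4 2)

r f f f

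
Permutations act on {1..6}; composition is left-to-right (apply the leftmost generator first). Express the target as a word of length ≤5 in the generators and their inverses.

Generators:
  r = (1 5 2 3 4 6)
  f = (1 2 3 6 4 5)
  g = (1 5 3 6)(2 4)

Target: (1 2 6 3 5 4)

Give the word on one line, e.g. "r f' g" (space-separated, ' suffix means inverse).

  after r': (1 6 4 3 2 5)
  after f': (1 3)(2 4)
  after f': (1 2 6 3 5 4)

r' f' f'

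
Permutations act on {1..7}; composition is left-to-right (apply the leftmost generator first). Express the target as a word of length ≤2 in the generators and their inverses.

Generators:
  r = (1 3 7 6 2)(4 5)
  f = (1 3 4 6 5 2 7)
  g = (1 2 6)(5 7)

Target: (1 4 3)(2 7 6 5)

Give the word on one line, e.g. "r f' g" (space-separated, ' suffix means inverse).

  after g': (1 6 2)(5 7)
  after f': (1 4 3)(2 7 6 5)

g' f'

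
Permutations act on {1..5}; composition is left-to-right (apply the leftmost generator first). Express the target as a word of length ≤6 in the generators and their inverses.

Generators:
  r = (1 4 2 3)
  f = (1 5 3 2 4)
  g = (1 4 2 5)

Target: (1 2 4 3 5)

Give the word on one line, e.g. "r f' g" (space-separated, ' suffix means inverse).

  after g': (1 5 2 4)
  after r: (1 5 3)
  after f': (2 3 4)
  after r: (1 4 3 2)
  after g: (1 2 4 3 5)

g' r f' r g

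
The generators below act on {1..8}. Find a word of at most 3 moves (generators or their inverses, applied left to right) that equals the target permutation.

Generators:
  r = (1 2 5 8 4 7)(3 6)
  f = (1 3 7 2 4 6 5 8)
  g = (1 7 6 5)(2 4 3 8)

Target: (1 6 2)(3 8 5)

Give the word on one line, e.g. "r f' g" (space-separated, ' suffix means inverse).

  after r: (1 2 5 8 4 7)(3 6)
  after f: (1 4 2 8 6 7 3 5)
  after f: (1 6 2)(3 8 5)

r f f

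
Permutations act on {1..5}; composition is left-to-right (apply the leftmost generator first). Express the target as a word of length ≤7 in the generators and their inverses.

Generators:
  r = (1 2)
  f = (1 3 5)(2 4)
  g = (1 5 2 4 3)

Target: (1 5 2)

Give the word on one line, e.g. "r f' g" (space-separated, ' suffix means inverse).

  after g: (1 5 2 4 3)
  after g: (1 2 3 5 4)
  after f': (1 4 5 2)
  after g: (1 3)(2 5 4)
  after f: (1 5 2)

g g f' g f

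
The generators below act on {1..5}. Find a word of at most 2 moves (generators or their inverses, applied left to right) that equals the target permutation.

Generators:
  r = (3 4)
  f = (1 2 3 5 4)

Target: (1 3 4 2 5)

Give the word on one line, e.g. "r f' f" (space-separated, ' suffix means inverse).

f f

  after f: (1 2 3 5 4)
  after f: (1 3 4 2 5)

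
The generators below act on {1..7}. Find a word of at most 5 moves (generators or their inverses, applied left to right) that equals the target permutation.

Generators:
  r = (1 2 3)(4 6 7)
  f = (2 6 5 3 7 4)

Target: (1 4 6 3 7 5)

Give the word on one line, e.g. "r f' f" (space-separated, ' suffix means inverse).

r' f r

  after r': (1 3 2)(4 7 6)
  after f: (1 7 5 3 6 2)
  after r: (1 4 6 3 7 5)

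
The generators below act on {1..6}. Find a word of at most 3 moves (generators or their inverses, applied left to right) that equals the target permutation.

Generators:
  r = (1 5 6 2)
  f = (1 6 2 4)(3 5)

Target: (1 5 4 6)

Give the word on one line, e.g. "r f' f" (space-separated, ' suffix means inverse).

r f' f'

  after r: (1 5 6 2)
  after f': (1 3 5)(2 4)
  after f': (1 5 4 6)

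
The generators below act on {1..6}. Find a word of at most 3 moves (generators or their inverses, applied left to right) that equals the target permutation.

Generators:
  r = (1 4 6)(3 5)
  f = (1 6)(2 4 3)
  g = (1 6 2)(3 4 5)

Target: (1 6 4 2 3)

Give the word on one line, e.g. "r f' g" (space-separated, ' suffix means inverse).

  after g: (1 6 2)(3 4 5)
  after r: (2 4 3 6)
  after f: (1 6 4 2 3)

g r f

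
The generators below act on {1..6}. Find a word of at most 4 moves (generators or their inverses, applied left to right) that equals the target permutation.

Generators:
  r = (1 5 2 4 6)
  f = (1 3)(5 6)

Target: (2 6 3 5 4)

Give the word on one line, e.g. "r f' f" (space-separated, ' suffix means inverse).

  after f: (1 3)(5 6)
  after r': (1 3 6)(2 5 4)
  after f: (2 6 3 5 4)

f r' f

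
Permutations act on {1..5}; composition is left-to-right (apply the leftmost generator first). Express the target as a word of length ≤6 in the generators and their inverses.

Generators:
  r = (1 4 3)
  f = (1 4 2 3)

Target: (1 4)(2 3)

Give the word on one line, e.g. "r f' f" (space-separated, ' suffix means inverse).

r f f r'

  after r: (1 4 3)
  after f: (1 2 3 4)
  after f: (1 3 2)
  after r': (1 4)(2 3)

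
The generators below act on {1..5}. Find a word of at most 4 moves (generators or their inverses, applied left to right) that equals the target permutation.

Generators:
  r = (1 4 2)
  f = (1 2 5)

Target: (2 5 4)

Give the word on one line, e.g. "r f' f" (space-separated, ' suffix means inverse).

f' r r f

  after f': (1 5 2)
  after r: (1 5)(2 4)
  after r: (1 5 4)
  after f: (2 5 4)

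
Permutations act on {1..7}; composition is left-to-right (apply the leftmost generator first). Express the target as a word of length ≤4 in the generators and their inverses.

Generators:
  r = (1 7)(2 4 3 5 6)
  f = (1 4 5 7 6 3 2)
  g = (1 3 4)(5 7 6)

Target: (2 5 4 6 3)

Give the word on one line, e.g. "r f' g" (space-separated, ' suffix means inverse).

  after r': (1 7)(2 6 5 3 4)
  after r': (2 5 4 6 3)

r' r'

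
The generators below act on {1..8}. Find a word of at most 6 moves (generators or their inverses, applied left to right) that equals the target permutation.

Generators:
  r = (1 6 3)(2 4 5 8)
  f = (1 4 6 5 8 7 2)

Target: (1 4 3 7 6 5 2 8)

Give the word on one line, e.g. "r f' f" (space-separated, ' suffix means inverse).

r' f r r f'

  after r': (1 3 6)(2 8 5 4)
  after f: (1 3 5 6 4)(2 7)
  after r: (2 7 4 6 5 3 8)
  after r: (1 6 8 4 3 2 7 5)
  after f': (1 4 3 7 6 5 2 8)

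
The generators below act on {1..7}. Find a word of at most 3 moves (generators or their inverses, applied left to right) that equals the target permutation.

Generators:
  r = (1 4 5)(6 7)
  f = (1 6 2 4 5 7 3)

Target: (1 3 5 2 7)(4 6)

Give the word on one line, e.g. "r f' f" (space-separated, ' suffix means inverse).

  after f: (1 6 2 4 5 7 3)
  after r: (1 7 3 4)(2 5 6)
  after f: (1 3 5 2 7)(4 6)

f r f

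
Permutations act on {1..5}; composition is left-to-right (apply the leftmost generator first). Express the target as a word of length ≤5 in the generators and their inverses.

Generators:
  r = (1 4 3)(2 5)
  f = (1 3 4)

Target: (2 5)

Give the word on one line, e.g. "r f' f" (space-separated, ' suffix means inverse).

r f r' r' f

  after r: (1 4 3)(2 5)
  after f: (2 5)
  after r': (1 3 4)
  after r': (1 4 3)(2 5)
  after f: (2 5)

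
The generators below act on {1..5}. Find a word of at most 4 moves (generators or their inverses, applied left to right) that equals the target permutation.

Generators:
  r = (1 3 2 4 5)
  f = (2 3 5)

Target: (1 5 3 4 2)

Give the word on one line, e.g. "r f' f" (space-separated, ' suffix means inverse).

f r'

  after f: (2 3 5)
  after r': (1 5 3 4 2)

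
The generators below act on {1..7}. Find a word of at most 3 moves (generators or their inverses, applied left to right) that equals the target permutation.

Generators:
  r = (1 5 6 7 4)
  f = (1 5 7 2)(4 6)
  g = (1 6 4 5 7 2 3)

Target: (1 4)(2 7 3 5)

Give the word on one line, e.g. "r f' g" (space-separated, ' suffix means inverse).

  after f: (1 5 7 2)(4 6)
  after g: (1 7 3)(2 6 5)
  after r: (1 4)(2 7 3 5)

f g r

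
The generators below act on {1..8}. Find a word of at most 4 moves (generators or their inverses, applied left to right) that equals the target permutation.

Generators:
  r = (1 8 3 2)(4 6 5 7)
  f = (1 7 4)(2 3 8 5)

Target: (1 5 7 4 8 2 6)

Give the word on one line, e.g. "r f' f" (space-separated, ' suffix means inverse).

f r f' r'

  after f: (1 7 4)(2 3 8 5)
  after r: (1 4 8 7 6 5)
  after f': (1 7 6 8)(2 5 4 3)
  after r': (1 5 7 4 8 2 6)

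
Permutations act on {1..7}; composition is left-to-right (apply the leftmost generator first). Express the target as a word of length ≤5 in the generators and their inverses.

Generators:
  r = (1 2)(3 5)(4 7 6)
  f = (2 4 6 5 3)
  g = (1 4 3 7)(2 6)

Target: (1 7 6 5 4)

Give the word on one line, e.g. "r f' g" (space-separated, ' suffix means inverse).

g' f f f

  after g': (1 7 3 4)(2 6)
  after f: (1 7 2 5 3 6 4)
  after f: (1 7 4)(2 3 5)
  after f: (1 7 6 5 4)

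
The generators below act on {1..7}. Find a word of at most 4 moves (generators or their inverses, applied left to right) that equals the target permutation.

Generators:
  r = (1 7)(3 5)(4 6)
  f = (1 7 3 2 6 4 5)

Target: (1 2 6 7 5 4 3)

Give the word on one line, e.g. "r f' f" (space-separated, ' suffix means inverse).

r f f r

  after r: (1 7)(3 5)(4 6)
  after f: (1 3)(2 6 5)
  after f: (1 2 4 5 6)(3 7)
  after r: (1 2 6 7 5 4 3)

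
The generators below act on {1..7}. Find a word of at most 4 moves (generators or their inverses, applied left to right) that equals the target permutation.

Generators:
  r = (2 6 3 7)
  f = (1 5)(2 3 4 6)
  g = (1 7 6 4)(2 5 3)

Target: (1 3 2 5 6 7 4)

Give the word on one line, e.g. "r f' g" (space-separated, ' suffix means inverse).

r' f' g' f

  after r': (2 7 3 6)
  after f': (1 5)(2 7)(3 4)
  after g': (1 2)(3 6 7)(4 5)
  after f: (1 3 2 5 6 7 4)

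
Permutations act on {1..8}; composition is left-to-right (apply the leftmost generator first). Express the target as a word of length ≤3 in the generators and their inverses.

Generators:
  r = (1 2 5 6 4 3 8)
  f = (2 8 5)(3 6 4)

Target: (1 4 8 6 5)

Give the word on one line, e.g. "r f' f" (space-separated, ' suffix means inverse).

  after r': (1 8 3 4 6 5 2)
  after r': (1 3 6 2 8 4 5)
  after f': (1 4 8 6 5)

r' r' f'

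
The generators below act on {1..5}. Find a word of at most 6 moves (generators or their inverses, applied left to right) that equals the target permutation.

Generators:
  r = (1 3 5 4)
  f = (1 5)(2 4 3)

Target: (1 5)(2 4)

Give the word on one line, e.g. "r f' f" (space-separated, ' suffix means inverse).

f r' r' f'

  after f: (1 5)(2 4 3)
  after r': (1 3 2 5 4)
  after r': (2 3)
  after f': (1 5)(2 4)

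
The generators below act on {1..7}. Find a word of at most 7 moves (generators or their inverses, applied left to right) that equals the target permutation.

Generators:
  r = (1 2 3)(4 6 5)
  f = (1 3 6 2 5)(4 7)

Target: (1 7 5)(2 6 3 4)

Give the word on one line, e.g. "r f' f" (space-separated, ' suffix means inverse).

f r' f r f

  after f: (1 3 6 2 5)(4 7)
  after r': (1 2 6)(3 4 7 5)
  after f: (1 5 6 3 7)
  after r: (1 4 6)(2 3 7)
  after f: (1 7 5)(2 6 3 4)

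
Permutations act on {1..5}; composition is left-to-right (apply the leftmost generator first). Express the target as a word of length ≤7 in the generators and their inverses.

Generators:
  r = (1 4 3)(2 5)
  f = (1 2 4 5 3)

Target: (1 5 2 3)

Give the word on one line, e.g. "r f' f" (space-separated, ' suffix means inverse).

  after f': (1 3 5 4 2)
  after r': (1 4 5)(2 3)
  after f: (1 5 2)(3 4)
  after r: (1 2 4)
  after r: (1 5 2 3)

f' r' f r r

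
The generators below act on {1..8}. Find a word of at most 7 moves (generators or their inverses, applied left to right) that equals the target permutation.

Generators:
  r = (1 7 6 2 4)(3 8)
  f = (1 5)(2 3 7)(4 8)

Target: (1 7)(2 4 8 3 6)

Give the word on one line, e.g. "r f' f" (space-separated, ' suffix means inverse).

  after r: (1 7 6 2 4)(3 8)
  after r: (1 6 4 7 2)
  after f: (1 6 8 4 2 5)(3 7)
  after f: (1 6 4 3 2)
  after r': (1 7)(2 4 8 3 6)

r r f f r'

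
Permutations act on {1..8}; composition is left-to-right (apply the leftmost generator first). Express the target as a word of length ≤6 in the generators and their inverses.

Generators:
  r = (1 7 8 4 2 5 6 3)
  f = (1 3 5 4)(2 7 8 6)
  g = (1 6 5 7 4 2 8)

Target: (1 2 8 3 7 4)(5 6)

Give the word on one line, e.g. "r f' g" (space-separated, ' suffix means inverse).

r f' r g f'

  after r: (1 7 8 4 2 5 6 3)
  after f': (1 2 3 4 6)(5 8)
  after r: (1 5 4 3 2)(6 7 8)
  after g: (1 7)(2 6 4 3 8 5)
  after f': (1 2 8 3 7 4)(5 6)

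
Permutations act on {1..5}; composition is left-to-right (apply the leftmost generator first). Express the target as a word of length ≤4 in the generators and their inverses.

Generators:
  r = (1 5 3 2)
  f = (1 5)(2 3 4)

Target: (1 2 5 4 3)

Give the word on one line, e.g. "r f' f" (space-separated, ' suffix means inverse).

r r f f

  after r: (1 5 3 2)
  after r: (1 3)(2 5)
  after f: (1 4 2)(3 5)
  after f: (1 2 5 4 3)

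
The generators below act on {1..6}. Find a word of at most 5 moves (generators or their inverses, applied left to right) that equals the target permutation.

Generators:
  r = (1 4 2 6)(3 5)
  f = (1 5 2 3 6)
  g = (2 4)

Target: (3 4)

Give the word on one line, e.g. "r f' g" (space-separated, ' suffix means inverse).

f' g f

  after f': (1 6 3 2 5)
  after g: (1 6 3 4 2 5)
  after f: (3 4)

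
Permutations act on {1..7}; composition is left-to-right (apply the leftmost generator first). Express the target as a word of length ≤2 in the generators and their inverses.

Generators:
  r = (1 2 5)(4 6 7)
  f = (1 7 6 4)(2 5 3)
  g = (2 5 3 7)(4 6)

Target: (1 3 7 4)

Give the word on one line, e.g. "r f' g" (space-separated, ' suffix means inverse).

f g'

  after f: (1 7 6 4)(2 5 3)
  after g': (1 3 7 4)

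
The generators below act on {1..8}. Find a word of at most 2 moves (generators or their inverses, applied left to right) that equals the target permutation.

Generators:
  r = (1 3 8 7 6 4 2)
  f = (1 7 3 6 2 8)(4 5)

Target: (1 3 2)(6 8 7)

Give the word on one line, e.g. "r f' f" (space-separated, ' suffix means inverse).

f f

  after f: (1 7 3 6 2 8)(4 5)
  after f: (1 3 2)(6 8 7)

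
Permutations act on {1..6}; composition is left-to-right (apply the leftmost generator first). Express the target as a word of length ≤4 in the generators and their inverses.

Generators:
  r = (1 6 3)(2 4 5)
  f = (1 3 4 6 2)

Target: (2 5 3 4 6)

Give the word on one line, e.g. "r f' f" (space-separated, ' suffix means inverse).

r' f'

  after r': (1 3 6)(2 5 4)
  after f': (2 5 3 4 6)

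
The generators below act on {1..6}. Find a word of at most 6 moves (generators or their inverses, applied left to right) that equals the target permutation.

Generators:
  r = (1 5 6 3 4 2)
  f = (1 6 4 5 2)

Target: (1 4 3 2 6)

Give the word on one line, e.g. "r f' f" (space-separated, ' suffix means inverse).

  after r: (1 5 6 3 4 2)
  after r: (1 6 4)(2 5 3)
  after f': (2 4)(3 5)
  after r': (1 2 3)(5 6)
  after r': (1 4 3 2 6)

r r f' r' r'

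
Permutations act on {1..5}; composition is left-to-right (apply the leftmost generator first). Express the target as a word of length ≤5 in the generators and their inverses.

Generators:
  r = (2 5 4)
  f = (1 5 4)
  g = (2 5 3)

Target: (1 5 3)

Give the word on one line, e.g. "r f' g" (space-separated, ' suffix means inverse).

g' r g f

  after g': (2 3 5)
  after r: (2 3 4)
  after g: (3 4 5)
  after f: (1 5 3)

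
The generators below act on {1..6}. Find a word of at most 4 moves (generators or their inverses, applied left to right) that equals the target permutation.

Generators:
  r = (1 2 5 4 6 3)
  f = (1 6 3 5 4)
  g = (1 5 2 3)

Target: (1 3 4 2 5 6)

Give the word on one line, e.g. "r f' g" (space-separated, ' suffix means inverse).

f r

  after f: (1 6 3 5 4)
  after r: (1 3 4 2 5 6)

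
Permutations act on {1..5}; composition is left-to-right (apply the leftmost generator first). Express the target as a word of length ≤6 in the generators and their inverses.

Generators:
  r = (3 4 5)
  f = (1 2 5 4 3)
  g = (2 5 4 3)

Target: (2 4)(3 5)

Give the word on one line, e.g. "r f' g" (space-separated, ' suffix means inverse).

f f r' r' f

  after f: (1 2 5 4 3)
  after f: (1 5 3 2 4)
  after r': (1 4)(2 3)
  after r': (1 3 2 5 4)
  after f: (2 4)(3 5)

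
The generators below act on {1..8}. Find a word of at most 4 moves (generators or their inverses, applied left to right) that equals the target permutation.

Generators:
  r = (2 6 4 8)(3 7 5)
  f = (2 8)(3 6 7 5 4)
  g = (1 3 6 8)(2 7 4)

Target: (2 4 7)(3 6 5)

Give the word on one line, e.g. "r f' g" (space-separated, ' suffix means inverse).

  after f': (2 8)(3 4 5 7 6)
  after r': (2 4 7)(3 6 5)

f' r'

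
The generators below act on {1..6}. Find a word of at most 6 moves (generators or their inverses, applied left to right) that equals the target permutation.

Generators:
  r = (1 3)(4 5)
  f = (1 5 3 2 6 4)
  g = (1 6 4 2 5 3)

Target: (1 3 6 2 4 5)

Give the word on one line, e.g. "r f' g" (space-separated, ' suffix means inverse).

  after f: (1 5 3 2 6 4)
  after f: (1 3 6)(2 4 5)
  after f: (1 2)(3 4)(5 6)
  after g: (1 5 4)(2 6 3)
  after f: (1 3 6 2 4 5)

f f f g f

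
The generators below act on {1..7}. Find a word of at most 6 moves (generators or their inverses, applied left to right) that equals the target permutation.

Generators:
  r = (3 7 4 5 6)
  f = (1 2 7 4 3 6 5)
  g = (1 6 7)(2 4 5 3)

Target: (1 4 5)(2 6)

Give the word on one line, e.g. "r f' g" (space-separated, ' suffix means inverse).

  after g': (1 7 6)(2 3 5 4)
  after f': (1 2 4)(3 6 5 7)
  after g': (1 3)(4 7 5 6)
  after g': (1 5)(2 3 7 4 6)
  after r': (1 4 5)(2 6)

g' f' g' g' r'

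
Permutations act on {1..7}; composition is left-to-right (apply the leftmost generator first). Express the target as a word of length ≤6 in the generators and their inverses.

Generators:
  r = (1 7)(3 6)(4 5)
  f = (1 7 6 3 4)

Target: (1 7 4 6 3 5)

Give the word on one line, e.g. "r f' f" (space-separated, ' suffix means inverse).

  after r': (1 7)(3 6)(4 5)
  after f': (3 7 4 5)
  after r': (1 7 5 6 3)
  after f': (3 4)(5 7)
  after r: (1 7 4 6 3 5)

r' f' r' f' r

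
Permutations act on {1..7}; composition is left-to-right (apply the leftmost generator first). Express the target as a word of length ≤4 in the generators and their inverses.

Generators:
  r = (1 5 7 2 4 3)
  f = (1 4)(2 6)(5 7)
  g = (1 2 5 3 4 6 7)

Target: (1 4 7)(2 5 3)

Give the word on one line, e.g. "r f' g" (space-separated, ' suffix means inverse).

  after r': (1 3 4 2 7 5)
  after f': (1 3)(2 5 4 6)
  after f': (1 3 4 2 7 5)
  after r': (1 4 7)(2 5 3)

r' f' f' r'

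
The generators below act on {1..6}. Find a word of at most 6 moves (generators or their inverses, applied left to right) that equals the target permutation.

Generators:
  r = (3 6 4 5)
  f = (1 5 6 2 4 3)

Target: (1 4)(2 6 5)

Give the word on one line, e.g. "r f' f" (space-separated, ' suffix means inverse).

f' r' f' f' f'

  after f': (1 3 4 2 6 5)
  after r': (1 5)(2 3 6 4)
  after f': (2 4 6)(3 5)
  after f': (1 3)(4 5)
  after f': (1 4)(2 6 5)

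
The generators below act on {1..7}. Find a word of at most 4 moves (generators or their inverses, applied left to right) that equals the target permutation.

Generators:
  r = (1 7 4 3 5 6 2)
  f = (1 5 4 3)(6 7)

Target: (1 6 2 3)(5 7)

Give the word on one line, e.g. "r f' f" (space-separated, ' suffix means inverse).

r f'

  after r: (1 7 4 3 5 6 2)
  after f': (1 6 2 3)(5 7)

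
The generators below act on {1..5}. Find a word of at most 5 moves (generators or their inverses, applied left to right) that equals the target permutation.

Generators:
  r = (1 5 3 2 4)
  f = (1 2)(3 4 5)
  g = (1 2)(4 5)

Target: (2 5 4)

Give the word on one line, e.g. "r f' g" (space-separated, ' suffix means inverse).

f' r' f' r'

  after f': (1 2)(3 5 4)
  after r': (1 3)(2 4 5)
  after f': (1 5)(2 3)
  after r': (2 5 4)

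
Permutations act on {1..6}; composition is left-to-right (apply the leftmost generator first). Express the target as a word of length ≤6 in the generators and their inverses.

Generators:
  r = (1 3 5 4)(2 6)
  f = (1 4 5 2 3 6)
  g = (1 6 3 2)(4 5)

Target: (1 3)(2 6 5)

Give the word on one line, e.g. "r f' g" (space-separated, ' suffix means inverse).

g' r' g' g' f

  after g': (1 2 3 6)(4 5)
  after r': (1 6 4 3 2)
  after g': (4 6 5)
  after g': (1 2 3 6 4)
  after f: (1 3)(2 6 5)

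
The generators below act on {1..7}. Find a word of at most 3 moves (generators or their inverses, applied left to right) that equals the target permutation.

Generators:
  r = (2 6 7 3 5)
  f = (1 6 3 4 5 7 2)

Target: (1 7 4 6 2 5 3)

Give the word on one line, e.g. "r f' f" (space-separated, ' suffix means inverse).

f' f'

  after f': (1 2 7 5 4 3 6)
  after f': (1 7 4 6 2 5 3)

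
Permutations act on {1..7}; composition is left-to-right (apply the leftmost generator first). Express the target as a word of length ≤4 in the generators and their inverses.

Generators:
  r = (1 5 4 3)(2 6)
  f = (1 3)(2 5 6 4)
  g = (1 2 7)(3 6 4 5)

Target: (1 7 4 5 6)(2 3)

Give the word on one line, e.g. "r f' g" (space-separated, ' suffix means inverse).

  after g': (1 7 2)(3 5 4 6)
  after f': (1 7 4 5 6)(2 3)

g' f'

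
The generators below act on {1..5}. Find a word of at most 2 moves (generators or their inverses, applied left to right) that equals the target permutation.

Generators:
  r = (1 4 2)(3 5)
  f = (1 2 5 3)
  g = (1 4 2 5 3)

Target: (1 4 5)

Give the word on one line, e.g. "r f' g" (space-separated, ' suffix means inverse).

  after r: (1 4 2)(3 5)
  after f: (1 4 5)

r f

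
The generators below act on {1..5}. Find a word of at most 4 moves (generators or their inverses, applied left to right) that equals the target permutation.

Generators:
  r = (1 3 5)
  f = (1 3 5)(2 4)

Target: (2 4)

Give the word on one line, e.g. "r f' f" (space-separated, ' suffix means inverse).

  after f': (1 5 3)(2 4)
  after f': (1 3 5)
  after f': (2 4)

f' f' f'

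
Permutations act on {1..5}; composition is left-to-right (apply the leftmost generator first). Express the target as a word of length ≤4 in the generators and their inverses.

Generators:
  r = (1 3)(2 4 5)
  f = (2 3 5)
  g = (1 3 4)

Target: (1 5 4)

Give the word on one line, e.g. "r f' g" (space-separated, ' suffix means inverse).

f' g f

  after f': (2 5 3)
  after g: (1 3 2 5 4)
  after f: (1 5 4)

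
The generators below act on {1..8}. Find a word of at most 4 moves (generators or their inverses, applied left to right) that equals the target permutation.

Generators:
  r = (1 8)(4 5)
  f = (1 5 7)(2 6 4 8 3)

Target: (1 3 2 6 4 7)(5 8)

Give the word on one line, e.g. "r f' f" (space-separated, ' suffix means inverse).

r' f

  after r': (1 8)(4 5)
  after f: (1 3 2 6 4 7)(5 8)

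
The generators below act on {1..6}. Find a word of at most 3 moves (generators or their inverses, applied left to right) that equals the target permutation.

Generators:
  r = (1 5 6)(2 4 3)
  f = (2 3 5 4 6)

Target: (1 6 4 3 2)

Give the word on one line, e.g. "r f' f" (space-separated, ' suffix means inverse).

  after f: (2 3 5 4 6)
  after f: (2 5 6 3 4)
  after r': (1 6 4 3 2)

f f r'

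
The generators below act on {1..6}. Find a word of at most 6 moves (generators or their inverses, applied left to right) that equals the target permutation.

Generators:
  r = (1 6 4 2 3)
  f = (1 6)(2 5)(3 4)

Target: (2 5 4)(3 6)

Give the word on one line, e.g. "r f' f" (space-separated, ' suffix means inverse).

  after f': (1 6)(2 5)(3 4)
  after r': (2 5 4)(3 6)
  after f: (1 6 4 5 3)
  after f: (2 5 4)(3 6)

f' r' f f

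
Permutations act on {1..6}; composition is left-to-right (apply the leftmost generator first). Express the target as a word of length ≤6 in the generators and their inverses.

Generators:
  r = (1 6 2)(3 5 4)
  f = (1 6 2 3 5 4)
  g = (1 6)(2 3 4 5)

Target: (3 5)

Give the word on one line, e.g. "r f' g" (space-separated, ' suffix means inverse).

g' g' r f'

  after g': (1 6)(2 5 4 3)
  after g': (2 4)(3 5)
  after r: (1 6 2 3 4)
  after f': (3 5)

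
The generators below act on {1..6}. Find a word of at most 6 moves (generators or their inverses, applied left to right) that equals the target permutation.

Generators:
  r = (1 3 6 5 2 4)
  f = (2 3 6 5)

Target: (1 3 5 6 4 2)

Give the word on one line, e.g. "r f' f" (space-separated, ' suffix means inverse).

r' r' f' r' f'

  after r': (1 4 2 5 6 3)
  after r': (1 2 6)(3 4 5)
  after f': (1 5 2 3 4 6)
  after r': (1 6 4 3 2)
  after f': (1 3 5 6 4 2)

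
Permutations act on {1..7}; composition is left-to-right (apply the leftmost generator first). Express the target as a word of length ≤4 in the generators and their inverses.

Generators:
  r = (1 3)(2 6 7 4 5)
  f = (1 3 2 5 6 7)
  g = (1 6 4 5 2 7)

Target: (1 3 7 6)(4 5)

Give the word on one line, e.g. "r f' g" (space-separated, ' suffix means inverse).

f g

  after f: (1 3 2 5 6 7)
  after g: (1 3 7 6)(4 5)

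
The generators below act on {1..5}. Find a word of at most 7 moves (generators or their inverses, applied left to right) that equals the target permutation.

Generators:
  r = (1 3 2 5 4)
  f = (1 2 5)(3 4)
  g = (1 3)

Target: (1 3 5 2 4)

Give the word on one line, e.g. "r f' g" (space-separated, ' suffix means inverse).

  after g: (1 3)
  after f: (1 4 3 2 5)
  after g: (1 4)(2 5 3)
  after r: (2 4 3 5)
  after g': (1 3 5 2 4)

g f g r g'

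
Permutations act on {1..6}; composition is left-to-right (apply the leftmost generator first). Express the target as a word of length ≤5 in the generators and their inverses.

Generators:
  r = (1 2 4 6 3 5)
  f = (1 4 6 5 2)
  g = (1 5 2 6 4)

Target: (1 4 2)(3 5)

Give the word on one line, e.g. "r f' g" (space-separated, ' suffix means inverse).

  after f: (1 4 6 5 2)
  after f: (1 6 2 4 5)
  after f: (1 5 4 2 6)
  after f: (1 2 5 6 4)
  after r: (1 4 2)(3 5)

f f f f r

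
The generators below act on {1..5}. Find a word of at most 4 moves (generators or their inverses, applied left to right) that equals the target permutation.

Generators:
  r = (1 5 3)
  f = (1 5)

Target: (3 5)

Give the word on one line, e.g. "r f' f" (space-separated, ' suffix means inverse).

  after r': (1 3 5)
  after f: (1 3)
  after r': (1 5)
  after r': (3 5)

r' f r' r'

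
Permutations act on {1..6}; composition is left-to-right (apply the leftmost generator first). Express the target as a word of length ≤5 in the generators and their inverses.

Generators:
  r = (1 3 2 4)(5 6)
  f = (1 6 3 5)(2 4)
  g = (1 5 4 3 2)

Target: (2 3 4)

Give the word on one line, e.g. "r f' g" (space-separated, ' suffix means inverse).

f f r'

  after f: (1 6 3 5)(2 4)
  after f: (1 3)(5 6)
  after r': (2 3 4)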